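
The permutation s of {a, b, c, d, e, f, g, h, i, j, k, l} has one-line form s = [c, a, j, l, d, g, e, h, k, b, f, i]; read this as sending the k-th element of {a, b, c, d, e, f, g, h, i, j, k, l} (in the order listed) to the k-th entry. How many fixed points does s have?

The fixed points (elements with s(x) = x) are {h}, so there is 1.

1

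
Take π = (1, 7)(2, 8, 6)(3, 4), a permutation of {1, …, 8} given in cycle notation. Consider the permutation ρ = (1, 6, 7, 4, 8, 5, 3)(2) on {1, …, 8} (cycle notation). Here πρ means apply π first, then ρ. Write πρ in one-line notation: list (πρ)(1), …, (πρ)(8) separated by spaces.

4 5 8 1 3 2 6 7

For each element, apply π then ρ: 1 → 7 → 4; 2 → 8 → 5; 3 → 4 → 8; 4 → 3 → 1; 5 → 5 → 3; 6 → 2 → 2; 7 → 1 → 6; 8 → 6 → 7.
So πρ in one-line form is 4 5 8 1 3 2 6 7.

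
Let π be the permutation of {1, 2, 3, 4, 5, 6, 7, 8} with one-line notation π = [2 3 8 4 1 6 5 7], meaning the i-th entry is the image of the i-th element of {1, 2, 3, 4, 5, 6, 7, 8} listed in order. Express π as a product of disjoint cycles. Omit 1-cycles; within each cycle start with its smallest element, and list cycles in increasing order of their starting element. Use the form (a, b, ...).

(1, 2, 3, 8, 7, 5)

From 1: 1 → 2 → 3 → 8 → 7 → 5 → 1, closing the cycle (1, 2, 3, 8, 7, 5).
Repeating from the next unused element and collecting all non-trivial cycles gives (1, 2, 3, 8, 7, 5).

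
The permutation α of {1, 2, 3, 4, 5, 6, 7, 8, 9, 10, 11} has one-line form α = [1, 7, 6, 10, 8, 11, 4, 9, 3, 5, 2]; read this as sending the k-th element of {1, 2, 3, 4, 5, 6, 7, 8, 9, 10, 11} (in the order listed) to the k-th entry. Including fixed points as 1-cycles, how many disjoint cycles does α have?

The cycle decomposition is (1)(2, 7, 4, 10, 5, 8, 9, 3, 6, 11), which has 2 cycles (counting 1-cycles).

2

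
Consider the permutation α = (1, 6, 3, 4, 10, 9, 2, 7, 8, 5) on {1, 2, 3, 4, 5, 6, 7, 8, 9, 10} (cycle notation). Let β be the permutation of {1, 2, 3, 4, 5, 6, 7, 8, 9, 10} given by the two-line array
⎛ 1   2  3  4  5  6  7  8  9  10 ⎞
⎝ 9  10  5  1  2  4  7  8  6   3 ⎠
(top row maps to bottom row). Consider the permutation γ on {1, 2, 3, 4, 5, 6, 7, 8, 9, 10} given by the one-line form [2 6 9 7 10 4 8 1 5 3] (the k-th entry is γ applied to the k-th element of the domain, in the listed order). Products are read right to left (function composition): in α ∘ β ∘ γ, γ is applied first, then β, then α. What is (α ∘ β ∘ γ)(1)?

(α ∘ β ∘ γ)(1) = α(β(γ(1))). γ(1) = 2, then β(2) = 10, then α(10) = 9, so the result is 9.

9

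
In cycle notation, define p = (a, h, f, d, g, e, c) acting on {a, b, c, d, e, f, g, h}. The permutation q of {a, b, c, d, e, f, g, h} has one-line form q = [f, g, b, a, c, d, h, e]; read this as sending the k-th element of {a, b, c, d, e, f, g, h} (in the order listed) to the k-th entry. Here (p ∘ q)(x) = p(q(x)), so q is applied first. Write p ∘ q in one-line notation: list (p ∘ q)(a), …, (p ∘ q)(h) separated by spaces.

d e b h a g f c

(p ∘ q)(x) = p(q(x)). Computing each image: p(q(a)) = p(f) = d, p(q(b)) = p(g) = e, p(q(c)) = p(b) = b, p(q(d)) = p(a) = h, p(q(e)) = p(c) = a, p(q(f)) = p(d) = g, p(q(g)) = p(h) = f, p(q(h)) = p(e) = c.
Hence p ∘ q = [d e b h a g f c].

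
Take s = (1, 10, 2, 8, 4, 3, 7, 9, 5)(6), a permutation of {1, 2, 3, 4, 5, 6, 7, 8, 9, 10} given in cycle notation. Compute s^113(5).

5 lies in the 9-cycle (1, 10, 2, 8, 4, 3, 7, 9, 5).
Since the cycle has length 9, s^113 acts on it the same as s^5 (113 mod 9 = 5).
Advancing 5 steps from 5: 5 → 1 → 10 → 2 → 8 → 4.

4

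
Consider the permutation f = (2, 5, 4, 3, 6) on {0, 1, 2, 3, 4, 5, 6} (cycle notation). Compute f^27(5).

3

5 lies in the 5-cycle (2, 5, 4, 3, 6).
On a 5-cycle, f^5 is the identity, so f^27 = f^2 there (27 ≡ 2 mod 5).
Advancing 2 steps from 5: 5 → 4 → 3.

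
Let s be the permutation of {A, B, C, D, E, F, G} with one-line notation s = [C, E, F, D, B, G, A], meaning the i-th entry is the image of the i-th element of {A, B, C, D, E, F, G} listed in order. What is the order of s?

4

Writing s as disjoint cycles, the cycle lengths are 4, 2, 1.
The order is lcm(4, 2) = 4.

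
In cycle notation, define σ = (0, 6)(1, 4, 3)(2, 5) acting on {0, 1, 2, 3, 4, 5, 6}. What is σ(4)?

4 appears in (1, 4, 3); the next entry (wrapping around) is 3.

3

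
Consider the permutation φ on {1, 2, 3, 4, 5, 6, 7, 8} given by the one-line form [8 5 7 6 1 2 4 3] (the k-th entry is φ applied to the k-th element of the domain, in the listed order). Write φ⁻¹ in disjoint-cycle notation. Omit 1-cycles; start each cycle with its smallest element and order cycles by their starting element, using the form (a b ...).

First write φ in disjoint cycles: (1 8 3 7 4 6 2 5).
The inverse reverses every cycle; in canonical form, φ⁻¹ = (1 5 2 6 4 7 3 8).

(1 5 2 6 4 7 3 8)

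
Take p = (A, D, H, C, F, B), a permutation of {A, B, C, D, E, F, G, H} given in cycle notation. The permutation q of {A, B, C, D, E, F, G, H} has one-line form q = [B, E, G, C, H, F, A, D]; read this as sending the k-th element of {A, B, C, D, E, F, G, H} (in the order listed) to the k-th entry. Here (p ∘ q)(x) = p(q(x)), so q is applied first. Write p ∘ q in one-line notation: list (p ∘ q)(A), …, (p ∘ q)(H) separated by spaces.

(p ∘ q)(x) = p(q(x)). Computing each image: p(q(A)) = p(B) = A, p(q(B)) = p(E) = E, p(q(C)) = p(G) = G, p(q(D)) = p(C) = F, p(q(E)) = p(H) = C, p(q(F)) = p(F) = B, p(q(G)) = p(A) = D, p(q(H)) = p(D) = H.
Hence p ∘ q = [A E G F C B D H].

A E G F C B D H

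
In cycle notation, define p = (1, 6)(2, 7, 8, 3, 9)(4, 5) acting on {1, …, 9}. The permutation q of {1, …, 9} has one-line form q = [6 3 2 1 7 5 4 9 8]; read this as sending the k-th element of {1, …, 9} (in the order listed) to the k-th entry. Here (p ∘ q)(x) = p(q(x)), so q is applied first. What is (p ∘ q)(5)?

8

q(5) = 7, then p(7) = 8; composing gives (p ∘ q)(5) = 8.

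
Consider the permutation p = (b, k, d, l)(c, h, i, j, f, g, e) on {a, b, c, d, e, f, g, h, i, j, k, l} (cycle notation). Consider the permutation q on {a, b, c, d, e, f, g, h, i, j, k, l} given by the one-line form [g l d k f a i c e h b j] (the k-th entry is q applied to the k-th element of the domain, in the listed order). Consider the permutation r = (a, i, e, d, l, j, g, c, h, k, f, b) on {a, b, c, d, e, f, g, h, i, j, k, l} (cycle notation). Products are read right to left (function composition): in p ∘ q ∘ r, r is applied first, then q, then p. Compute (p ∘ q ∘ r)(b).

e

Apply the permutations in order: r(b) = a, then q(a) = g, then p(g) = e. So (p ∘ q ∘ r)(b) = e.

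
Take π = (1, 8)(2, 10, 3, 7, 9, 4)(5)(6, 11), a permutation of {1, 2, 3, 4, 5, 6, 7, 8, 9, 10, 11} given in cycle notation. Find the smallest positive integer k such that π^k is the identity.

6

The disjoint cycles have lengths 6, 2, 2, 1.
Since disjoint cycles commute, ord(π) = lcm(6, 2, 2) = 6.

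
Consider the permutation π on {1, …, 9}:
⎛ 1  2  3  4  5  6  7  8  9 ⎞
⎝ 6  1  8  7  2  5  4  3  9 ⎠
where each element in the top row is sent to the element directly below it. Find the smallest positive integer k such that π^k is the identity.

Writing π as disjoint cycles, the cycle lengths are 4, 2, 2, 1.
The order is lcm(4, 2, 2) = 4.

4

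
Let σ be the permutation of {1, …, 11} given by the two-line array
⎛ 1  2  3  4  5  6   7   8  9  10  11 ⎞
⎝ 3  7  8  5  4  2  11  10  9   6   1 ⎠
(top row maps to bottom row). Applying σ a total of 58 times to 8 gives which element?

Tracing 8 → 10 → … returns to 8 after 8 steps, so 8 lies in an 8-cycle (1, 3, 8, 10, 6, 2, 7, 11).
On an 8-cycle, σ^8 is the identity, so σ^58 = σ^2 there (58 ≡ 2 mod 8).
Stepping 2 places around the cycle: 8 → 10 → 6.

6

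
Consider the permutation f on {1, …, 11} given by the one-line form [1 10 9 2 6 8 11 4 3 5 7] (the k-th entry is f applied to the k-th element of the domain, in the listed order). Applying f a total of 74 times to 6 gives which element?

Tracing 6 → 8 → … returns to 6 after 6 steps, so 6 lies in a 6-cycle (2, 10, 5, 6, 8, 4).
Powers repeat with period 6 on this cycle, and 74 mod 6 = 2, so f^74(6) = f^2(6).
Stepping 2 places around the cycle: 6 → 8 → 4.

4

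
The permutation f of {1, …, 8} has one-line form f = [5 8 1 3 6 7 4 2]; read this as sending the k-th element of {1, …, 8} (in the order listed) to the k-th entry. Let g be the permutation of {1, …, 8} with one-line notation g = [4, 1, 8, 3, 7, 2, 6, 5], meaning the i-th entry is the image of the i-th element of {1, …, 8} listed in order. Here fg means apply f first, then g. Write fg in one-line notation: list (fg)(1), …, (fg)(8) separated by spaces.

Chase each element through f then g: 1 → 5 → 7; 2 → 8 → 5; 3 → 1 → 4; 4 → 3 → 8; 5 → 6 → 2; 6 → 7 → 6; 7 → 4 → 3; 8 → 2 → 1.
Collecting the images, fg = [7 5 4 8 2 6 3 1].

7 5 4 8 2 6 3 1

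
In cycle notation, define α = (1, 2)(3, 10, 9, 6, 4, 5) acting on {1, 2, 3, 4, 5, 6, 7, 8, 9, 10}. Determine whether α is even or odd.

even

The cycle lengths are 6, 2, 1, 1.
A cycle is odd iff its length is even; α has 2 even-length cycles, so sgn(α) = (−1)^2 and α is even.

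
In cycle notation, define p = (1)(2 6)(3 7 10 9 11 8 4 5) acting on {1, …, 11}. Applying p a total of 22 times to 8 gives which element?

8 lies in the 8-cycle (3 7 10 9 11 8 4 5).
Since the cycle has length 8, p^22 acts on it the same as p^6 (22 mod 8 = 6).
Advancing 6 steps from 8: 8 → 4 → 5 → 3 → 7 → 10 → 9.

9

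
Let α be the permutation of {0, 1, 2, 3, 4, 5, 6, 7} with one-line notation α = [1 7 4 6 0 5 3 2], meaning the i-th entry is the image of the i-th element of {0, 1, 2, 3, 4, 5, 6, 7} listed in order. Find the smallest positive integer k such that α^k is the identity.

10

The disjoint-cycle form of α has cycle lengths 5, 2, 1.
Since disjoint cycles commute, ord(α) = lcm(5, 2) = 10.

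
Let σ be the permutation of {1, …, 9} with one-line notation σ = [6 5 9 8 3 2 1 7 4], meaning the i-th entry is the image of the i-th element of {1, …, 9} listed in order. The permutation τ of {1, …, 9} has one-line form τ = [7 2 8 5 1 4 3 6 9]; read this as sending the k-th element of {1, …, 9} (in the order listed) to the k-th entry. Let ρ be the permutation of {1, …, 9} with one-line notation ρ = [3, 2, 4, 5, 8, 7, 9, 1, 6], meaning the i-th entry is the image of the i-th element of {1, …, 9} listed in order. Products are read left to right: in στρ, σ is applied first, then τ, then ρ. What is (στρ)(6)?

Chase 6: σ(6) = 2; τ(2) = 2; ρ(2) = 2. Hence (στρ)(6) = 2.

2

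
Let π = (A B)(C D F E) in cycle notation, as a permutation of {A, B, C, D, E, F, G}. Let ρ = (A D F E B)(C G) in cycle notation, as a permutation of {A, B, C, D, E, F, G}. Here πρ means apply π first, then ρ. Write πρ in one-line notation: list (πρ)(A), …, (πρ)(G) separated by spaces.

Chase each element through π then ρ: A → B → A; B → A → D; C → D → F; D → F → E; E → C → G; F → E → B; G → G → C.
So πρ in one-line form is A D F E G B C.

A D F E G B C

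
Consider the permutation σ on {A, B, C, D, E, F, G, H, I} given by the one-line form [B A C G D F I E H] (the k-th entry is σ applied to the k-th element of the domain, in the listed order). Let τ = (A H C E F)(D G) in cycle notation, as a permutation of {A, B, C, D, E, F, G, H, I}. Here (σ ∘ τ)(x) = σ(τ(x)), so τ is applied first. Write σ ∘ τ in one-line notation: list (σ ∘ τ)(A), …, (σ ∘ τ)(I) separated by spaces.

(σ ∘ τ)(x) = σ(τ(x)). Computing each image: σ(τ(A)) = σ(H) = E, σ(τ(B)) = σ(B) = A, σ(τ(C)) = σ(E) = D, σ(τ(D)) = σ(G) = I, σ(τ(E)) = σ(F) = F, σ(τ(F)) = σ(A) = B, σ(τ(G)) = σ(D) = G, σ(τ(H)) = σ(C) = C, σ(τ(I)) = σ(I) = H.
Hence σ ∘ τ = [E A D I F B G C H].

E A D I F B G C H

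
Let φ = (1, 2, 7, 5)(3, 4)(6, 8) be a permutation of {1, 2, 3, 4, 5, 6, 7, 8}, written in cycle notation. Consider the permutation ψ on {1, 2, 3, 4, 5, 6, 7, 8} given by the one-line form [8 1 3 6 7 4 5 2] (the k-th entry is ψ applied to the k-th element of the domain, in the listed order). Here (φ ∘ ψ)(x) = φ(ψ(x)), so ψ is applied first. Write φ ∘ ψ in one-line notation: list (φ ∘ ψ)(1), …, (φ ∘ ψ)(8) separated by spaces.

(φ ∘ ψ)(x) = φ(ψ(x)). Computing each image: φ(ψ(1)) = φ(8) = 6, φ(ψ(2)) = φ(1) = 2, φ(ψ(3)) = φ(3) = 4, φ(ψ(4)) = φ(6) = 8, φ(ψ(5)) = φ(7) = 5, φ(ψ(6)) = φ(4) = 3, φ(ψ(7)) = φ(5) = 1, φ(ψ(8)) = φ(2) = 7.
Hence φ ∘ ψ = [6 2 4 8 5 3 1 7].

6 2 4 8 5 3 1 7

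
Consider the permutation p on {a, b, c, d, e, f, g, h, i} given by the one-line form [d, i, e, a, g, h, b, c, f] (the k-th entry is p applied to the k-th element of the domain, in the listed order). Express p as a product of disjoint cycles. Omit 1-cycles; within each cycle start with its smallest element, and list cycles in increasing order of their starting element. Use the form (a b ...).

Iterating p from a gives a → d → a; that is the 2-cycle (a d).
Repeating from the next unused element and collecting all non-trivial cycles gives (a d)(b i f h c e g).

(a d)(b i f h c e g)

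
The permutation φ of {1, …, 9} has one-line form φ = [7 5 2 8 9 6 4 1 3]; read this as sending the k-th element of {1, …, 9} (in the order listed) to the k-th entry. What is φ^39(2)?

Tracing 2 → 5 → … returns to 2 after 4 steps, so 2 lies in a 4-cycle (2 5 9 3).
On a 4-cycle, φ^4 is the identity, so φ^39 = φ^3 there (39 ≡ 3 mod 4).
Stepping 3 places around the cycle: 2 → 5 → 9 → 3.

3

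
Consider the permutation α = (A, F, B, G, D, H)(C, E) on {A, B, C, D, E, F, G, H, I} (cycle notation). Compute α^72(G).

G

G lies in the 6-cycle (A, F, B, G, D, H).
On a 6-cycle, α^6 is the identity, so α^72 = α^0 there (72 ≡ 0 mod 6).
So α^72(G) = G.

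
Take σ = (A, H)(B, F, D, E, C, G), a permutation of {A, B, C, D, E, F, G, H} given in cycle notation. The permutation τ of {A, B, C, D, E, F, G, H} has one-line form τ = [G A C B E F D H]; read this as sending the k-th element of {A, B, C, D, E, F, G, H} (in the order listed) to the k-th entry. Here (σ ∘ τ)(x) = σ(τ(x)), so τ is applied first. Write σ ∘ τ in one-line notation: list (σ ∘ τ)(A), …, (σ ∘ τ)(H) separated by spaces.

B H G F C D E A

Chase each element through τ then σ: A → G → B; B → A → H; C → C → G; D → B → F; E → E → C; F → F → D; G → D → E; H → H → A.
Collecting the images, σ ∘ τ = [B H G F C D E A].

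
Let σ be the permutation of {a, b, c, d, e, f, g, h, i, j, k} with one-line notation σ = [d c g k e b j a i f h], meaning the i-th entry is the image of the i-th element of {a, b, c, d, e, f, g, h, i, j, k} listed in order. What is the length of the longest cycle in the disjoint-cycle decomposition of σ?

Decomposing into disjoint cycles gives (a d k h)(b c g j f); the longest has length 5.

5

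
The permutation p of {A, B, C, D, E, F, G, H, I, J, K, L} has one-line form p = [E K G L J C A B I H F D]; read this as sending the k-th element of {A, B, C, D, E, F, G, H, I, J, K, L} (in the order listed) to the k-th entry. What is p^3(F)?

Tracing F → C → … returns to F after 9 steps, so F lies in a 9-cycle (A, E, J, H, B, K, F, C, G).
Advancing 3 steps from F: F → C → G → A.

A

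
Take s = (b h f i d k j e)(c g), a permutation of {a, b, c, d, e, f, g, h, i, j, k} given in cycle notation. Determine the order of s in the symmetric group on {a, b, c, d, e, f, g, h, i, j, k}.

8

The cycle type of s is (8, 2, 1).
The order of s is the least common multiple of its cycle lengths: lcm(8, 2) = 8.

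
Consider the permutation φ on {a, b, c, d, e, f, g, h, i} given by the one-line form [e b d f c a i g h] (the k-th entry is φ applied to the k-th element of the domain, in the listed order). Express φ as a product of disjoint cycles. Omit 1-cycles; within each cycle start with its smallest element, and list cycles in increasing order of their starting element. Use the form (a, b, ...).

(a, e, c, d, f)(g, i, h)

Iterating φ from a gives a → e → c → d → f → a; that is the 5-cycle (a, e, c, d, f).
Continuing from each remaining unvisited element yields (a, e, c, d, f)(g, i, h).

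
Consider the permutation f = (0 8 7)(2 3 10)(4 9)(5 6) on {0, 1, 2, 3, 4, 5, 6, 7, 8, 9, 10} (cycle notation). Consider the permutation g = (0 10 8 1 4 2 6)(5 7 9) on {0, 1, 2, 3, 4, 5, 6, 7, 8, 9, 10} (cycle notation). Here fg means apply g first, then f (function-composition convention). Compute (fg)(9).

(fg)(9) = f(g(9)). g(9) = 5, then f(5) = 6. So (fg)(9) = 6.

6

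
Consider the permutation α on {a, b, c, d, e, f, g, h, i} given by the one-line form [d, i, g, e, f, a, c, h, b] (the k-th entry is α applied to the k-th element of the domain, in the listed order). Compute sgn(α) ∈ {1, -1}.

-1

In disjoint-cycle form the cycle lengths are 4, 2, 2, 1.
A cycle is odd iff its length is even; α has 3 even-length cycles, so sgn(α) = (−1)^3 and α is odd.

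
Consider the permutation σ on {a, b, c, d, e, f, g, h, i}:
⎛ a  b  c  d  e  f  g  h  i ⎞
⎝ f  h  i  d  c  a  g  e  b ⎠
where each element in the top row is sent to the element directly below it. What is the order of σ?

10

The disjoint-cycle form of σ has cycle lengths 5, 2, 1, 1.
The order of σ is the least common multiple of its cycle lengths: lcm(5, 2) = 10.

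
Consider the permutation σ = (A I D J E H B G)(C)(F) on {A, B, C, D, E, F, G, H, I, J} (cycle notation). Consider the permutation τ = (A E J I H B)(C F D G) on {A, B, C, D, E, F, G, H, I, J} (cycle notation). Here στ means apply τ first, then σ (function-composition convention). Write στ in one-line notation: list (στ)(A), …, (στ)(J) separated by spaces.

H I F A E J C G B D

(στ)(x) = σ(τ(x)). Computing each image: σ(τ(A)) = σ(E) = H, σ(τ(B)) = σ(A) = I, σ(τ(C)) = σ(F) = F, σ(τ(D)) = σ(G) = A, σ(τ(E)) = σ(J) = E, σ(τ(F)) = σ(D) = J, σ(τ(G)) = σ(C) = C, σ(τ(H)) = σ(B) = G, σ(τ(I)) = σ(H) = B, σ(τ(J)) = σ(I) = D.
Hence στ = [H I F A E J C G B D].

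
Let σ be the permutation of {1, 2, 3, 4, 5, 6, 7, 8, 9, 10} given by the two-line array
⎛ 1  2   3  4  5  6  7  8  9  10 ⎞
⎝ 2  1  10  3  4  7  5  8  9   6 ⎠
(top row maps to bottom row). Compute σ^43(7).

5

Tracing 7 → 5 → … returns to 7 after 6 steps, so 7 lies in a 6-cycle (3, 10, 6, 7, 5, 4).
On a 6-cycle, σ^6 is the identity, so σ^43 = σ^1 there (43 ≡ 1 mod 6).
Advancing 1 step from 7: 7 → 5.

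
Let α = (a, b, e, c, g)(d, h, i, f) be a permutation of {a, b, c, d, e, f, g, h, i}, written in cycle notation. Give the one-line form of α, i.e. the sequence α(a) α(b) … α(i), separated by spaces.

Image by image: a↦b, b↦e, c↦g, d↦h, e↦c, f↦d, g↦a, h↦i, i↦f.
Listing these in domain order gives b e g h c d a i f.

b e g h c d a i f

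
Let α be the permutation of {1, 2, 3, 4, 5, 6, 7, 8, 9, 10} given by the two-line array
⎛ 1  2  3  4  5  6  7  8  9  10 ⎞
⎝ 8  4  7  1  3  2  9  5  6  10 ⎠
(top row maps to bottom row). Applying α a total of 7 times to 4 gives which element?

Tracing 4 → 1 → … returns to 4 after 9 steps, so 4 lies in a 9-cycle (1 8 5 3 7 9 6 2 4).
Advancing 7 steps from 4: 4 → 1 → 8 → 5 → 3 → 7 → 9 → 6.

6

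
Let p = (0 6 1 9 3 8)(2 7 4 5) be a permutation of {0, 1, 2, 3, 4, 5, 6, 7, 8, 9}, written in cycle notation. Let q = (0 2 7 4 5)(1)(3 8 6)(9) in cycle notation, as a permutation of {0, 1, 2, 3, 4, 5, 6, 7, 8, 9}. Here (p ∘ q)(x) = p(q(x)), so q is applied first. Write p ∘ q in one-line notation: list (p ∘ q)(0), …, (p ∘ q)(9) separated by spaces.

(p ∘ q)(x) = p(q(x)). Computing each image: p(q(0)) = p(2) = 7, p(q(1)) = p(1) = 9, p(q(2)) = p(7) = 4, p(q(3)) = p(8) = 0, p(q(4)) = p(5) = 2, p(q(5)) = p(0) = 6, p(q(6)) = p(3) = 8, p(q(7)) = p(4) = 5, p(q(8)) = p(6) = 1, p(q(9)) = p(9) = 3.
Hence p ∘ q = [7 9 4 0 2 6 8 5 1 3].

7 9 4 0 2 6 8 5 1 3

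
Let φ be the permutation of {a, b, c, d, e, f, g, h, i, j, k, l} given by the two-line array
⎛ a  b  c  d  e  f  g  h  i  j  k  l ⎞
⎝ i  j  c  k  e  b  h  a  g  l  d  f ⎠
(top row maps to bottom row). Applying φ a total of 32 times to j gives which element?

j

Tracing j → l → … returns to j after 4 steps, so j lies in a 4-cycle (b j l f).
On a 4-cycle, φ^4 is the identity, so φ^32 = φ^0 there (32 ≡ 0 mod 4).
So φ^32(j) = j.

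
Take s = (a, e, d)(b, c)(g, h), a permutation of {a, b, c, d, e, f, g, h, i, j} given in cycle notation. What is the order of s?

The disjoint cycles have lengths 3, 2, 2, 1, 1, 1.
The order of s is the least common multiple of its cycle lengths: lcm(3, 2, 2) = 6.

6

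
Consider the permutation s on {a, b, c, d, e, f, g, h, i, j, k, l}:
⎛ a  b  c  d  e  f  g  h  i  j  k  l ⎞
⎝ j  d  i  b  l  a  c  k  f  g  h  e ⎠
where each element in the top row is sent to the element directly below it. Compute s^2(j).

Tracing j → g → … returns to j after 6 steps, so j lies in a 6-cycle (a, j, g, c, i, f).
Advancing 2 steps from j: j → g → c.

c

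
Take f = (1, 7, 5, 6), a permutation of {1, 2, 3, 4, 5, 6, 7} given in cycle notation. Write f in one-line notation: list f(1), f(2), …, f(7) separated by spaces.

7 2 3 4 6 1 5

Image by image: 1↦7, 2↦2, 3↦3, 4↦4, 5↦6, 6↦1, 7↦5.
So the one-line form is 7 2 3 4 6 1 5.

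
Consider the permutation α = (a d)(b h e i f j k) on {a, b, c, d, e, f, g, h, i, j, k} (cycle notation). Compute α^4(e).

e lies in the 7-cycle (b h e i f j k).
Stepping 4 places around the cycle: e → i → f → j → k.

k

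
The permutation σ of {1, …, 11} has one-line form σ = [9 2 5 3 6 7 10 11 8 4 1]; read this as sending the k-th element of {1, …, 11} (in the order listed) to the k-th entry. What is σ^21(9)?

8

Tracing 9 → 8 → … returns to 9 after 4 steps, so 9 lies in a 4-cycle (1, 9, 8, 11).
Since the cycle has length 4, σ^21 acts on it the same as σ^1 (21 mod 4 = 1).
Stepping 1 place around the cycle: 9 → 8.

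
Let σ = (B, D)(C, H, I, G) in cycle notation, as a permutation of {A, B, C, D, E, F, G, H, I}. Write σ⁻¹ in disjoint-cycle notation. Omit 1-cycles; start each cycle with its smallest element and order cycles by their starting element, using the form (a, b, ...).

(B, D)(C, G, I, H)

The inverse reverses each cycle.
After reversing and putting each cycle's least element first, σ⁻¹ = (B, D)(C, G, I, H).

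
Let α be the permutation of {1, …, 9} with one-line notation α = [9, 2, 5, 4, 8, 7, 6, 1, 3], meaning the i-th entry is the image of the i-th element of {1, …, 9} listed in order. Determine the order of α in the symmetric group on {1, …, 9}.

Writing α as disjoint cycles, the cycle lengths are 5, 2, 1, 1.
Since disjoint cycles commute, ord(α) = lcm(5, 2) = 10.

10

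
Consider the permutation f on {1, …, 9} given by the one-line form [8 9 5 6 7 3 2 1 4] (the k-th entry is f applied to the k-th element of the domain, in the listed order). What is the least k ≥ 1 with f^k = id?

14

Writing f as disjoint cycles, the cycle lengths are 7, 2.
The order of f is the least common multiple of its cycle lengths: lcm(7, 2) = 14.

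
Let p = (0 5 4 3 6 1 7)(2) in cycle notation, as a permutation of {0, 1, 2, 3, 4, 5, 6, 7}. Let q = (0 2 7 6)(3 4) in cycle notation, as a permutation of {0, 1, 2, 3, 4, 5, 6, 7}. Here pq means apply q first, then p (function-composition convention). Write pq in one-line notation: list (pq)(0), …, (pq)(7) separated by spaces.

For each element, apply q then p: 0 → 2 → 2; 1 → 1 → 7; 2 → 7 → 0; 3 → 4 → 3; 4 → 3 → 6; 5 → 5 → 4; 6 → 0 → 5; 7 → 6 → 1.
Collecting the images, pq = [2 7 0 3 6 4 5 1].

2 7 0 3 6 4 5 1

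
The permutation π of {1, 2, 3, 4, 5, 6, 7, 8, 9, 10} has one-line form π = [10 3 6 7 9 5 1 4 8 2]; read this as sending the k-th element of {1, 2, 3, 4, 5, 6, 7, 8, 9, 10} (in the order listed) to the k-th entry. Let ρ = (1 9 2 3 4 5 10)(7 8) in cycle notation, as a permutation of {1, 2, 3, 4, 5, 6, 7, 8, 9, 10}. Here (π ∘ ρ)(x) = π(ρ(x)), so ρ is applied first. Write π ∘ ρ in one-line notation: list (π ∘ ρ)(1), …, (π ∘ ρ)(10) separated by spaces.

8 6 7 9 2 5 4 1 3 10

Chase each element through ρ then π: 1 → 9 → 8; 2 → 3 → 6; 3 → 4 → 7; 4 → 5 → 9; 5 → 10 → 2; 6 → 6 → 5; 7 → 8 → 4; 8 → 7 → 1; 9 → 2 → 3; 10 → 1 → 10.
So π ∘ ρ in one-line form is 8 6 7 9 2 5 4 1 3 10.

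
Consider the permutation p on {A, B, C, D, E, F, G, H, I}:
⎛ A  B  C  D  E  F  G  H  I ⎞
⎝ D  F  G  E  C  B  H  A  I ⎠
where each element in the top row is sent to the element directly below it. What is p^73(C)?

G

Tracing C → G → … returns to C after 6 steps, so C lies in a 6-cycle (A, D, E, C, G, H).
Powers repeat with period 6 on this cycle, and 73 mod 6 = 1, so p^73(C) = p^1(C).
Advancing 1 step from C: C → G.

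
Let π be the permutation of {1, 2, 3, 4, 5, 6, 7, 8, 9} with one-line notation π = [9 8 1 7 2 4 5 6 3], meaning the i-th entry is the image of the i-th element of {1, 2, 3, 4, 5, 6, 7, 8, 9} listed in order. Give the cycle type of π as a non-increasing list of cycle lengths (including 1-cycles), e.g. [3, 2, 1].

[6, 3]

The disjoint cycles are (1, 9, 3)(2, 8, 6, 4, 7, 5), with lengths 6, 3 in non-increasing order.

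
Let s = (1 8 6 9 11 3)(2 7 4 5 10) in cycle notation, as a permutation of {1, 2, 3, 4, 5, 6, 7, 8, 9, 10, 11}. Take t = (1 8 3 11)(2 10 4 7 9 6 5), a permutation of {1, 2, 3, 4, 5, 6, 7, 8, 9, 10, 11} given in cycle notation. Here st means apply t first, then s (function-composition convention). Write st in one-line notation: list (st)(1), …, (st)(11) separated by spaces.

6 2 3 4 7 10 11 1 9 5 8

(st)(x) = s(t(x)). Computing each image: s(t(1)) = s(8) = 6, s(t(2)) = s(10) = 2, s(t(3)) = s(11) = 3, s(t(4)) = s(7) = 4, s(t(5)) = s(2) = 7, s(t(6)) = s(5) = 10, s(t(7)) = s(9) = 11, s(t(8)) = s(3) = 1, s(t(9)) = s(6) = 9, s(t(10)) = s(4) = 5, s(t(11)) = s(1) = 8.
Hence st = [6 2 3 4 7 10 11 1 9 5 8].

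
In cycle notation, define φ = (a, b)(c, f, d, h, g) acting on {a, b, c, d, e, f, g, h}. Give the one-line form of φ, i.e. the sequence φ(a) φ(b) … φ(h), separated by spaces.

Each element maps to the next entry in its cycle (wrapping to the front): a→b, b→a, c→f, d→h, e→e, f→d, g→c, h→g.
So the one-line form is b a f h e d c g.

b a f h e d c g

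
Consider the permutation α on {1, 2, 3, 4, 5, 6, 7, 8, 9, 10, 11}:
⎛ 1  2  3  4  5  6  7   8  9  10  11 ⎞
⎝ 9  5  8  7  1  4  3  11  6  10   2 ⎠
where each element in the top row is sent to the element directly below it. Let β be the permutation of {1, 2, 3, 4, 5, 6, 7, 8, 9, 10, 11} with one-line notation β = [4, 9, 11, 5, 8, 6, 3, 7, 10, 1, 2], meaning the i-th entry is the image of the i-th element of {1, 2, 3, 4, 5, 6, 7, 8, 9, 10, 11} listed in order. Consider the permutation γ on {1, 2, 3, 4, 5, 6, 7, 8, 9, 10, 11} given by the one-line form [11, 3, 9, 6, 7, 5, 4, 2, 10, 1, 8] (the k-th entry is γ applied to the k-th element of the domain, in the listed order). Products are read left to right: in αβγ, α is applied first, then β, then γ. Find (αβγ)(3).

4

Apply the permutations in order: α(3) = 8, then β(8) = 7, then γ(7) = 4. So (αβγ)(3) = 4.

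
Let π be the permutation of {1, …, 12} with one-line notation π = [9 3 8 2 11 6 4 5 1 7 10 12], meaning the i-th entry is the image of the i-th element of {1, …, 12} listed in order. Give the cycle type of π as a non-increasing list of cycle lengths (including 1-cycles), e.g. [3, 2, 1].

The disjoint cycles are (1, 9)(2, 3, 8, 5, 11, 10, 7, 4)(6)(12), with lengths 8, 2, 1, 1 in non-increasing order.

[8, 2, 1, 1]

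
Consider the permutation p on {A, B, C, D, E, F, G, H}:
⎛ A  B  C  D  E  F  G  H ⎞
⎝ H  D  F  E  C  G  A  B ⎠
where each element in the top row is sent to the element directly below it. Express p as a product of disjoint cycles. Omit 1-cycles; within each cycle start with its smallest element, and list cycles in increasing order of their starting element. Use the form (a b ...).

From A: A → H → B → D → E → C → F → G → A, closing the cycle (A H B D E C F G).
Repeating from the next unused element and collecting all non-trivial cycles gives (A H B D E C F G).

(A H B D E C F G)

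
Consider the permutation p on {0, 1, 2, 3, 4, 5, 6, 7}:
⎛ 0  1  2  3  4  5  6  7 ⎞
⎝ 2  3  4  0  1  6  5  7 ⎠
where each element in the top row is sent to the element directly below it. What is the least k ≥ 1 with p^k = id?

Writing p as disjoint cycles, the cycle lengths are 5, 2, 1.
The order of p is the least common multiple of its cycle lengths: lcm(5, 2) = 10.

10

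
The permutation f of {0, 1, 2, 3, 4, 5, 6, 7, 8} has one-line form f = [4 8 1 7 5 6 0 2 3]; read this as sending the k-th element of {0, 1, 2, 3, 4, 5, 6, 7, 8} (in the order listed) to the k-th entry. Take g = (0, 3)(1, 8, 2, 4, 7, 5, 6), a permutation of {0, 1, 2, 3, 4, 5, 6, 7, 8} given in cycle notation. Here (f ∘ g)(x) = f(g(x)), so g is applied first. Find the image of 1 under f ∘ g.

3

g(1) = 8, then f(8) = 3; composing gives (f ∘ g)(1) = 3.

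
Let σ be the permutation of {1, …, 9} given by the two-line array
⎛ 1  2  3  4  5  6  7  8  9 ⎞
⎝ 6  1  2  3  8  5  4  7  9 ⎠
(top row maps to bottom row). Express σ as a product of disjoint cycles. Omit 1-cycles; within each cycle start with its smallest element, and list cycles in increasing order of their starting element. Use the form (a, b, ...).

Iterating σ from 1 gives 1 → 6 → 5 → 8 → 7 → 4 → 3 → 2 → 1; that is the 8-cycle (1, 6, 5, 8, 7, 4, 3, 2).
Repeating from the next unused element and collecting all non-trivial cycles gives (1, 6, 5, 8, 7, 4, 3, 2).

(1, 6, 5, 8, 7, 4, 3, 2)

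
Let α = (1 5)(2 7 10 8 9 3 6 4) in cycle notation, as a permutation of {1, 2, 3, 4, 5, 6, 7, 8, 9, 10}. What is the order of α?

8

The disjoint cycles have lengths 8, 2.
The order is lcm(8, 2) = 8.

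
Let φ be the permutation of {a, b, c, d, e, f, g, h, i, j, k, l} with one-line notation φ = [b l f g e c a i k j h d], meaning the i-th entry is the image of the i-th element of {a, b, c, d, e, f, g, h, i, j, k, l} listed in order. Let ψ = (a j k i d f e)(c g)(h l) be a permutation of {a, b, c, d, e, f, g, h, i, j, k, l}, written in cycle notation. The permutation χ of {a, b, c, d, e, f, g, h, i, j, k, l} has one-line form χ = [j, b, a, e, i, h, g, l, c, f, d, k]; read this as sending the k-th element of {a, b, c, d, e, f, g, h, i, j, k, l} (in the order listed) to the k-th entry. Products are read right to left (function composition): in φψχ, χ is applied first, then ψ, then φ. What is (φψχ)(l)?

Apply the permutations in order: χ(l) = k, then ψ(k) = i, then φ(i) = k. So (φψχ)(l) = k.

k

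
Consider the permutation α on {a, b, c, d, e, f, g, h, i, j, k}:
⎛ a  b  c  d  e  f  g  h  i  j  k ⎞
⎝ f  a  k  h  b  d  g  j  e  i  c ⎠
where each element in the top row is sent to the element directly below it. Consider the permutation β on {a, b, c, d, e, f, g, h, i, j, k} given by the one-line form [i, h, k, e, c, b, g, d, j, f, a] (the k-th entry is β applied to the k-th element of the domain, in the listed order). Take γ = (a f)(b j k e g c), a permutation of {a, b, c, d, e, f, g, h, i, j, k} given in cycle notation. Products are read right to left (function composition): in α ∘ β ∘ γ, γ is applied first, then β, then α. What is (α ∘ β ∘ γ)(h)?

Apply the permutations in order: γ(h) = h, then β(h) = d, then α(d) = h. So (α ∘ β ∘ γ)(h) = h.

h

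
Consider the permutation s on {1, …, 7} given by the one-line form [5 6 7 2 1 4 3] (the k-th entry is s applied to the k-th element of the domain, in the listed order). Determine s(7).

7 is element number 7 of the domain, and entry number 7 of the one-line form is 3, so s(7) = 3.

3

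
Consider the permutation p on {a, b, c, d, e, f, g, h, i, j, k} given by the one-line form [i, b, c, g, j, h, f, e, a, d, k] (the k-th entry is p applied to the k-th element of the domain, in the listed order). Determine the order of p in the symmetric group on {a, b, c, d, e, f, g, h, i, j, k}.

6

Writing p as disjoint cycles, the cycle lengths are 6, 2, 1, 1, 1.
Since disjoint cycles commute, ord(p) = lcm(6, 2) = 6.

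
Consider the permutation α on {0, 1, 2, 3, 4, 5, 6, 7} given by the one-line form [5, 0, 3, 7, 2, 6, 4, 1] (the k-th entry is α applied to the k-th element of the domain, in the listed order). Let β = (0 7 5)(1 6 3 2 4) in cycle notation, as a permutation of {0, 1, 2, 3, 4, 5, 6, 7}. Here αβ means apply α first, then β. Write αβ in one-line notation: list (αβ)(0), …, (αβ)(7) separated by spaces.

0 7 2 5 4 3 1 6

(αβ)(x) = β(α(x)). Computing each image: β(α(0)) = β(5) = 0, β(α(1)) = β(0) = 7, β(α(2)) = β(3) = 2, β(α(3)) = β(7) = 5, β(α(4)) = β(2) = 4, β(α(5)) = β(6) = 3, β(α(6)) = β(4) = 1, β(α(7)) = β(1) = 6.
Hence αβ = [0 7 2 5 4 3 1 6].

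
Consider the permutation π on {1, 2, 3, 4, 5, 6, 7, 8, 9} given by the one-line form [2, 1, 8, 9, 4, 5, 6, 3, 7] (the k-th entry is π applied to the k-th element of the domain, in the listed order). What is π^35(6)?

Tracing 6 → 5 → … returns to 6 after 5 steps, so 6 lies in a 5-cycle (4 9 7 6 5).
Since the cycle has length 5, π^35 acts on it the same as π^0 (35 mod 5 = 0).
So π^35(6) = 6.

6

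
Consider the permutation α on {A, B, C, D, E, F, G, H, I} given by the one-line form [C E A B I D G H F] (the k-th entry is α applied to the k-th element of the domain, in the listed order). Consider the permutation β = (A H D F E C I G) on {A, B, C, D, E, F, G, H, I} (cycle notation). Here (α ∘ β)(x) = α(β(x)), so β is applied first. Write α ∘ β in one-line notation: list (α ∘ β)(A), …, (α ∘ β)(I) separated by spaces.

H E F D A I C B G

(α ∘ β)(x) = α(β(x)). Computing each image: α(β(A)) = α(H) = H, α(β(B)) = α(B) = E, α(β(C)) = α(I) = F, α(β(D)) = α(F) = D, α(β(E)) = α(C) = A, α(β(F)) = α(E) = I, α(β(G)) = α(A) = C, α(β(H)) = α(D) = B, α(β(I)) = α(G) = G.
Hence α ∘ β = [H E F D A I C B G].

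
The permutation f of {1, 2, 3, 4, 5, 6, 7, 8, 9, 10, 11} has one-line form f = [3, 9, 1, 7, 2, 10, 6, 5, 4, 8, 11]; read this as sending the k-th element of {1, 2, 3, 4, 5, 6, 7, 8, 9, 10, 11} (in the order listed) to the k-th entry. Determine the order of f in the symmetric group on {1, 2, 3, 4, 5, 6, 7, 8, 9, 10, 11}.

Decomposing into disjoint cycles gives cycle lengths 8, 2, 1.
Since disjoint cycles commute, ord(f) = lcm(8, 2) = 8.

8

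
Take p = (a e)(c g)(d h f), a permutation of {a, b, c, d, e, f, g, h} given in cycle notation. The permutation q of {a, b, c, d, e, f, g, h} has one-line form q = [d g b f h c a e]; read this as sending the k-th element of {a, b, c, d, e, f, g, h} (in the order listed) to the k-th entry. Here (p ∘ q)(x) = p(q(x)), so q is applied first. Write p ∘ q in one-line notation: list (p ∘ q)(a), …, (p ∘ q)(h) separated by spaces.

h c b d f g e a

For each element, apply q then p: a → d → h; b → g → c; c → b → b; d → f → d; e → h → f; f → c → g; g → a → e; h → e → a.
So p ∘ q in one-line form is h c b d f g e a.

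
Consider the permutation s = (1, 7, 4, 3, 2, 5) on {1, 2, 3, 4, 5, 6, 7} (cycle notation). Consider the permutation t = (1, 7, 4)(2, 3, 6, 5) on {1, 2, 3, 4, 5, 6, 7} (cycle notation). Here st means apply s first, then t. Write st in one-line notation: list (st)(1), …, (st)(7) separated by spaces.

4 2 3 6 7 5 1

Chase each element through s then t: 1 → 7 → 4; 2 → 5 → 2; 3 → 2 → 3; 4 → 3 → 6; 5 → 1 → 7; 6 → 6 → 5; 7 → 4 → 1.
So st in one-line form is 4 2 3 6 7 5 1.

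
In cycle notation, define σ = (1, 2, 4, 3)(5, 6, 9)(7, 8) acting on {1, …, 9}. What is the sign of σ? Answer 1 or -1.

1

The cycle lengths are 4, 3, 2.
A cycle of length ℓ contributes ℓ−1 transpositions, so σ is a product of 3 + 2 + 1 = 6 transpositions — even.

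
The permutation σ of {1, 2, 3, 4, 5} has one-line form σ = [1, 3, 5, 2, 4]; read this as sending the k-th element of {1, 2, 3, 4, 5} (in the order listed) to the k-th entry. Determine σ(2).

2 is element number 2 of the domain, and entry number 2 of the one-line form is 3, so σ(2) = 3.

3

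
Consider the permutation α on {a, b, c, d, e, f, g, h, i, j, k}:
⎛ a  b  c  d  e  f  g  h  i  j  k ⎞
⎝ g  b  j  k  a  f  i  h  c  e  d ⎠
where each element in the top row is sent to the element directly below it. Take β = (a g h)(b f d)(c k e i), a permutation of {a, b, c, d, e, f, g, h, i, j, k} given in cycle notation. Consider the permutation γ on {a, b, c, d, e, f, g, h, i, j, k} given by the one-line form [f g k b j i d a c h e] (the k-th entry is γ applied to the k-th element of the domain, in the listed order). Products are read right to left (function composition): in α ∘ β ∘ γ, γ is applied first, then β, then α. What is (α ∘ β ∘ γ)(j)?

g

Chase j: γ(j) = h; β(h) = a; α(a) = g. Hence (α ∘ β ∘ γ)(j) = g.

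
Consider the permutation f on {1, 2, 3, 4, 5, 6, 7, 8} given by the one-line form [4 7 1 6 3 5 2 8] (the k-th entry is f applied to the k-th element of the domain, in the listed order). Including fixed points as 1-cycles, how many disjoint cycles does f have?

3

The cycle decomposition is (1 4 6 5 3)(2 7)(8), which has 3 cycles (counting 1-cycles).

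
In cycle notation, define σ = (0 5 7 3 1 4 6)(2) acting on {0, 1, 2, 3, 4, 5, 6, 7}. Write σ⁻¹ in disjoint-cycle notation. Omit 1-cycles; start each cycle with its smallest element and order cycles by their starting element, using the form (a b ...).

The inverse reverses each cycle.
After reversing and putting each cycle's least element first, σ⁻¹ = (0 6 4 1 3 7 5).

(0 6 4 1 3 7 5)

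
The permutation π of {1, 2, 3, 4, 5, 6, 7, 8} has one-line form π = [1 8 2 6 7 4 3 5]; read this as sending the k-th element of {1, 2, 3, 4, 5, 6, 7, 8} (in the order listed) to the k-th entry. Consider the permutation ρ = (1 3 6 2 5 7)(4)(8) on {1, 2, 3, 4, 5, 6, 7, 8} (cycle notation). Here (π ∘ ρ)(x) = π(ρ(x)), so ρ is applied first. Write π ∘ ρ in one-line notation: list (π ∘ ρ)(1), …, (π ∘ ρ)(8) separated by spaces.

(π ∘ ρ)(x) = π(ρ(x)). Computing each image: π(ρ(1)) = π(3) = 2, π(ρ(2)) = π(5) = 7, π(ρ(3)) = π(6) = 4, π(ρ(4)) = π(4) = 6, π(ρ(5)) = π(7) = 3, π(ρ(6)) = π(2) = 8, π(ρ(7)) = π(1) = 1, π(ρ(8)) = π(8) = 5.
Hence π ∘ ρ = [2 7 4 6 3 8 1 5].

2 7 4 6 3 8 1 5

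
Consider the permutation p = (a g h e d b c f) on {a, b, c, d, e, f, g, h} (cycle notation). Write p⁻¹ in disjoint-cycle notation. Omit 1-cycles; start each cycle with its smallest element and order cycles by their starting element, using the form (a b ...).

Inverting a permutation written in cycle notation just reverses the order within every cycle.
After reversing and putting each cycle's least element first, p⁻¹ = (a f c b d e h g).

(a f c b d e h g)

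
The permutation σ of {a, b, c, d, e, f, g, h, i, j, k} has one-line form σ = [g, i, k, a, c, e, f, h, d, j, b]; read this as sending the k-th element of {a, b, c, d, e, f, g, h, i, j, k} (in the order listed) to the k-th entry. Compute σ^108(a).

Tracing a → g → … returns to a after 9 steps, so a lies in a 9-cycle (a g f e c k b i d).
Since the cycle has length 9, σ^108 acts on it the same as σ^0 (108 mod 9 = 0).
So σ^108(a) = a.

a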